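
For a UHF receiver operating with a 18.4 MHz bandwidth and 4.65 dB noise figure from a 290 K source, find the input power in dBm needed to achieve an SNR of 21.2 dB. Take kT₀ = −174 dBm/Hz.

Sensitivity = −174 + 10 log₁₀(B) + NF + SNR_min
= −174 + 72.65 + 4.65 + 21.2
= −75.50 dBm → −75.5 dBm

−75.5 dBm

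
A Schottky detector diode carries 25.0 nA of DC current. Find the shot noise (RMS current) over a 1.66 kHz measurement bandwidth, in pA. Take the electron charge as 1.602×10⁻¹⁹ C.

3.65 pA

I_n = √(2qI·B)
2qI·B = 2 × 1.602×10⁻¹⁹ × 2.50×10⁻⁸ × 1.66×10³ = 1.33×10⁻²³ A²
I_n = √(1.33×10⁻²³) = 3.65×10⁻¹² A = 3.65 pA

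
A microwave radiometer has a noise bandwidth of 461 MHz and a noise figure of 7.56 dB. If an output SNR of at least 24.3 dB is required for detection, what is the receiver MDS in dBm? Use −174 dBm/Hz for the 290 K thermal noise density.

−55.5 dBm

Sensitivity = −174 + 10 log₁₀(B) + NF + SNR_min
= −174 + 86.64 + 7.56 + 24.3
= −55.50 dBm → −55.5 dBm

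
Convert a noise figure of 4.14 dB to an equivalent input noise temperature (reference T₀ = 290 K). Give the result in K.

462 K

F = 10^(4.14/10) = 2.59418
T_e = (F − 1)·T₀ = (2.59418 − 1) × 290 = 462 K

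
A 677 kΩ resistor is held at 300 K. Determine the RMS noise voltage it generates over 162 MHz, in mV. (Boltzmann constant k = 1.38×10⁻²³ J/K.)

1.35 mV

V_n = √(4kTRB)
4kTRB = 4 × 1.38×10⁻²³ × 300 × 6.77×10⁵ × 1.62×10⁸ = 1.82×10⁻⁶ V²
V_n = √(1.82×10⁻⁶) = 1.35×10⁻³ V = 1.35 mV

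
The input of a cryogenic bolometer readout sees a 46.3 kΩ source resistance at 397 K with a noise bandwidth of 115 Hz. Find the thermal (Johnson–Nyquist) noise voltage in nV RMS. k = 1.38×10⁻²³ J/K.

V_n = √(4kTRB)
4kTRB = 4 × 1.38×10⁻²³ × 397 × 4.63×10⁴ × 1.15×10² = 1.17×10⁻¹³ V²
V_n = √(1.17×10⁻¹³) = 3.42×10⁻⁷ V = 342 nV

342 nV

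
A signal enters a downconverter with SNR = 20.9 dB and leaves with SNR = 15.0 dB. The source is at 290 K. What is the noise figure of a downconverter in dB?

5.9 dB

NF (dB) = SNR_in(dB) − SNR_out(dB) when the source is at T₀
NF = 20.9 − 15.0 = 5.9 dB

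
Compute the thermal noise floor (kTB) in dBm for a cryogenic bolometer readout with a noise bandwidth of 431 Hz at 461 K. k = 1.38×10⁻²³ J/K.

P_n = kTB = 1.38×10⁻²³ × 461 × 4.31×10² = 2.74×10⁻¹⁸ W
In dBm: 10 log₁₀(2.74×10⁻¹⁸ / 10⁻³) = −145.6 dBm

−145.6 dBm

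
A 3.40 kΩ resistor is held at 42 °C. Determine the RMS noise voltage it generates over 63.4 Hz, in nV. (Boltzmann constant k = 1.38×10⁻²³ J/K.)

T = 42 °C + 273.15 = 315.15 K
V_n = √(4kTRB)
4kTRB = 4 × 1.38×10⁻²³ × 315.15 × 3.40×10³ × 6.34×10¹ = 3.75×10⁻¹⁵ V²
V_n = √(3.75×10⁻¹⁵) = 6.12×10⁻⁸ V = 61.2 nV

61.2 nV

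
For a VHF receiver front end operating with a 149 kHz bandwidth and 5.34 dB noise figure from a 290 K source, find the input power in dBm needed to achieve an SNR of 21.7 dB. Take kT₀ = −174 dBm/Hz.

−95.2 dBm

Sensitivity = −174 + 10 log₁₀(B) + NF + SNR_min
= −174 + 51.73 + 5.34 + 21.7
= −95.23 dBm → −95.2 dBm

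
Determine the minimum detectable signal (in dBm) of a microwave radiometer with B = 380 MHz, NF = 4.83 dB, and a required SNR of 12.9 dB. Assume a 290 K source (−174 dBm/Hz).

−70.5 dBm

Sensitivity = −174 + 10 log₁₀(B) + NF + SNR_min
= −174 + 85.8 + 4.83 + 12.9
= −70.47 dBm → −70.5 dBm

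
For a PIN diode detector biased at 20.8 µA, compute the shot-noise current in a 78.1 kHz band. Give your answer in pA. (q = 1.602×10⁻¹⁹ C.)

721 pA

I_n = √(2qI·B)
2qI·B = 2 × 1.602×10⁻¹⁹ × 2.08×10⁻⁵ × 7.81×10⁴ = 5.20×10⁻¹⁹ A²
I_n = √(5.20×10⁻¹⁹) = 7.21×10⁻¹⁰ A = 721 pA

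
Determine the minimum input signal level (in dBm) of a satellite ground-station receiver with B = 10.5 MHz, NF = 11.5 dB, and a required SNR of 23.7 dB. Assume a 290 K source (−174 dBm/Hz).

Sensitivity = −174 + 10 log₁₀(B) + NF + SNR_min
= −174 + 70.21 + 11.5 + 23.7
= −68.59 dBm → −68.6 dBm

−68.6 dBm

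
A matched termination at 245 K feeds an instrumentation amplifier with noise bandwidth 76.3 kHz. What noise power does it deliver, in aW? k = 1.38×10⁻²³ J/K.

P_n = kTB = 1.38×10⁻²³ × 245 × 7.63×10⁴ = 2.58×10⁻¹⁶ W = 258 aW

258 aW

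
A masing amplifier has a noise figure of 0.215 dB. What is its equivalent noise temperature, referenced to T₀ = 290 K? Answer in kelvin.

F = 10^(0.215/10) = 1.05075
T_e = (F − 1)·T₀ = (1.05075 − 1) × 290 = 14.7 K

14.7 K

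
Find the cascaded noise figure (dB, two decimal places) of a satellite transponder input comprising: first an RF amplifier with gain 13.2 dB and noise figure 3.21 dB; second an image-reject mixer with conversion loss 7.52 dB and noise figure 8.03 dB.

3.71 dB

Convert to linear (a loss of L dB is a gain of −L dB): F_i = 10^(NF_i/10), G_i = 10^(G_i,dB/10)
  Stage 1: F_1 = 10^(3.21/10) = 2.094, G_1 = 10^(13.2/10) = 20.89
  Stage 2: F_2 = 10^(8.03/10) = 6.353, G_2 = 10^(−7.52/10) = 0.1770
Friis cascade:
  F = 2.094 + (6.353 − 1)/20.89 = 2.350
NF = 10 log₁₀(2.350) = 3.71 dB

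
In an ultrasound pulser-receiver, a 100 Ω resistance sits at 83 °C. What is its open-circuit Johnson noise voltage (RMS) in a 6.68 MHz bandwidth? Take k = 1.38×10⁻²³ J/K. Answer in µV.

T = 83 °C + 273.15 = 356.15 K
V_n = √(4kTRB)
4kTRB = 4 × 1.38×10⁻²³ × 356.15 × 1.00×10² × 6.68×10⁶ = 1.31×10⁻¹¹ V²
V_n = √(1.31×10⁻¹¹) = 3.62×10⁻⁶ V = 3.62 µV

3.62 µV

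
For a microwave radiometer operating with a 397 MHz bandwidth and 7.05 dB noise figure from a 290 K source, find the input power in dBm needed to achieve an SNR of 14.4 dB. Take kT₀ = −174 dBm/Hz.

Sensitivity = −174 + 10 log₁₀(B) + NF + SNR_min
= −174 + 85.99 + 7.05 + 14.4
= −66.56 dBm → −66.6 dBm

−66.6 dBm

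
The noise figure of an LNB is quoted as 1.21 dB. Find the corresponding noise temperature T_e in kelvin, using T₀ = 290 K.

93.2 K

F = 10^(1.21/10) = 1.3213
T_e = (F − 1)·T₀ = (1.3213 − 1) × 290 = 93.2 K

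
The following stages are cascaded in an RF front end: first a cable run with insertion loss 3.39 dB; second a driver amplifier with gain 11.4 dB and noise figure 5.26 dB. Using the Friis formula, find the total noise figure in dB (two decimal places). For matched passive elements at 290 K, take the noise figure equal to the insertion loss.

Convert to linear (a loss of L dB is a gain of −L dB): F_i = 10^(NF_i/10), G_i = 10^(G_i,dB/10)
  Stage 1: F_1 = 10^(3.39/10) = 2.183, G_1 = 10^(−3.39/10) = 0.4581
  Stage 2: F_2 = 10^(5.26/10) = 3.357, G_2 = 10^(11.4/10) = 13.80
Friis cascade:
  F = 2.183 + (3.357 − 1)/0.4581 = 7.328
NF = 10 log₁₀(7.328) = 8.65 dB

8.65 dB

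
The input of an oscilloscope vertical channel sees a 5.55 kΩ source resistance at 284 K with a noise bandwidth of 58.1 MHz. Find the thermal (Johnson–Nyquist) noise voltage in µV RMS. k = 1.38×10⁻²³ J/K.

71.1 µV

V_n = √(4kTRB)
4kTRB = 4 × 1.38×10⁻²³ × 284 × 5.55×10³ × 5.81×10⁷ = 5.06×10⁻⁹ V²
V_n = √(5.06×10⁻⁹) = 7.11×10⁻⁵ V = 71.1 µV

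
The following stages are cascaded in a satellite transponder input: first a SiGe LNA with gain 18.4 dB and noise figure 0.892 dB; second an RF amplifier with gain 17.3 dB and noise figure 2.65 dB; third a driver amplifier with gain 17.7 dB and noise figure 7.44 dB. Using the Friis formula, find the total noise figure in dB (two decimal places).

0.94 dB

Convert to linear (a loss of L dB is a gain of −L dB): F_i = 10^(NF_i/10), G_i = 10^(G_i,dB/10)
  Stage 1: F_1 = 10^(0.892/10) = 1.228, G_1 = 10^(18.4/10) = 69.18
  Stage 2: F_2 = 10^(2.65/10) = 1.841, G_2 = 10^(17.3/10) = 53.70
  Stage 3: F_3 = 10^(7.44/10) = 5.546, G_3 = 10^(17.7/10) = 58.88
Friis cascade:
  F = 1.228 + (1.841 − 1)/69.18 + (5.546 − 1)/3715 = 1.241
NF = 10 log₁₀(1.241) = 0.94 dB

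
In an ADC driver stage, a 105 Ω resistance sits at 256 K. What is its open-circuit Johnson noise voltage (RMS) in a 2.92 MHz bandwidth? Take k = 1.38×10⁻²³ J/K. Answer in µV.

2.08 µV

V_n = √(4kTRB)
4kTRB = 4 × 1.38×10⁻²³ × 256 × 1.05×10² × 2.92×10⁶ = 4.33×10⁻¹² V²
V_n = √(4.33×10⁻¹²) = 2.08×10⁻⁶ V = 2.08 µV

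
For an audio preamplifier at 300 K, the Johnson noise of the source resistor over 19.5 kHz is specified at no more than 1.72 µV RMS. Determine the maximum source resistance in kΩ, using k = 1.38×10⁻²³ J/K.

Johnson–Nyquist: V_n = √(4kTRB) ⇒ R = V_n² / (4kTB)
4kTB = 4 × 1.38×10⁻²³ × 300 × 1.95×10⁴ = 3.23×10⁻¹⁶
R = (1.72×10⁻⁶)² / 3.23×10⁻¹⁶ = 9.16×10³ Ω = 9.16 kΩ

9.16 kΩ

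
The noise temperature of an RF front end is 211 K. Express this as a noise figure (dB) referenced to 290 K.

F = 1 + T_e/T₀ = 1 + 211/290 = 1.72759
NF = 10 log₁₀(1.72759) = 2.37 dB

2.37 dB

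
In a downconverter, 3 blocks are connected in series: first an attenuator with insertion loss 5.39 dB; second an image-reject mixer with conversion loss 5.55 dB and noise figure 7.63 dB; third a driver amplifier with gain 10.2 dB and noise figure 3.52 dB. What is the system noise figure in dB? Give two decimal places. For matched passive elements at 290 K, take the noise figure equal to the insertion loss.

15.51 dB

Convert to linear (a loss of L dB is a gain of −L dB): F_i = 10^(NF_i/10), G_i = 10^(G_i,dB/10)
  Stage 1: F_1 = 10^(5.39/10) = 3.459, G_1 = 10^(−5.39/10) = 0.2891
  Stage 2: F_2 = 10^(7.63/10) = 5.794, G_2 = 10^(−5.55/10) = 0.2786
  Stage 3: F_3 = 10^(3.52/10) = 2.249, G_3 = 10^(10.2/10) = 10.47
Friis cascade:
  F = 3.459 + (5.794 − 1)/0.2891 + (2.249 − 1)/0.08054 = 35.55
NF = 10 log₁₀(35.55) = 15.51 dB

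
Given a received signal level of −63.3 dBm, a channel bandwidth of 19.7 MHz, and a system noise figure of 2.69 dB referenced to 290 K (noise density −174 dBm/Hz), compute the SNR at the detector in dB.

35.1 dB

Noise floor: N = −174 + 10 log₁₀(B) + NF
10 log₁₀(1.97×10⁷) = 72.94 dB
N = −174 + 72.94 + 2.69 = −98.37 dBm
SNR = P_sig − N = −63.3 − (−98.37) = 35.07 dB → 35.1 dB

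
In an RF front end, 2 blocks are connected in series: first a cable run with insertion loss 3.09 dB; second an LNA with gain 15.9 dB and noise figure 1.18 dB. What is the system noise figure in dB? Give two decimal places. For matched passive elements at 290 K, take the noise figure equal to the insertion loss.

4.27 dB

Convert to linear (a loss of L dB is a gain of −L dB): F_i = 10^(NF_i/10), G_i = 10^(G_i,dB/10)
  Stage 1: F_1 = 10^(3.09/10) = 2.037, G_1 = 10^(−3.09/10) = 0.4909
  Stage 2: F_2 = 10^(1.18/10) = 1.312, G_2 = 10^(15.9/10) = 38.90
Friis cascade:
  F = 2.037 + (1.312 − 1)/0.4909 = 2.673
NF = 10 log₁₀(2.673) = 4.27 dB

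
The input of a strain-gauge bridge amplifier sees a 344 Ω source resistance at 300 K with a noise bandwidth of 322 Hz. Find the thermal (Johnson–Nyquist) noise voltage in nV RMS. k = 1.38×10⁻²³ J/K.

V_n = √(4kTRB)
4kTRB = 4 × 1.38×10⁻²³ × 300 × 3.44×10² × 3.22×10² = 1.83×10⁻¹⁵ V²
V_n = √(1.83×10⁻¹⁵) = 4.28×10⁻⁸ V = 42.8 nV

42.8 nV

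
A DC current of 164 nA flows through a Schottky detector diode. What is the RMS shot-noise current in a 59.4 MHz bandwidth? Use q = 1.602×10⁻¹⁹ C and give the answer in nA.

1.77 nA

I_n = √(2qI·B)
2qI·B = 2 × 1.602×10⁻¹⁹ × 1.64×10⁻⁷ × 5.94×10⁷ = 3.12×10⁻¹⁸ A²
I_n = √(3.12×10⁻¹⁸) = 1.77×10⁻⁹ A = 1.77 nA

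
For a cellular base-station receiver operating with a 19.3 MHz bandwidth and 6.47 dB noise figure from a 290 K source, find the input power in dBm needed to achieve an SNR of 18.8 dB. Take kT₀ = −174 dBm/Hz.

−75.9 dBm

Sensitivity = −174 + 10 log₁₀(B) + NF + SNR_min
= −174 + 72.86 + 6.47 + 18.8
= −75.87 dBm → −75.9 dBm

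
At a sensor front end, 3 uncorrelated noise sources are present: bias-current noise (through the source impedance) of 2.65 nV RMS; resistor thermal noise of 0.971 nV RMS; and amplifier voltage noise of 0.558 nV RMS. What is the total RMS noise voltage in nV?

Uncorrelated sources add in power (mean-square): V_tot = √(ΣV_i²)
V_tot = √[(2.65×10⁻⁹)² + (9.71×10⁻¹⁰)² + (5.58×10⁻¹⁰)²] = 2.88×10⁻⁹ V = 2.88 nV

2.88 nV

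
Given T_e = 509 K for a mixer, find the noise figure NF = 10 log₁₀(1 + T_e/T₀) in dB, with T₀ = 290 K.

4.40 dB

F = 1 + T_e/T₀ = 1 + 509/290 = 2.75517
NF = 10 log₁₀(2.75517) = 4.40 dB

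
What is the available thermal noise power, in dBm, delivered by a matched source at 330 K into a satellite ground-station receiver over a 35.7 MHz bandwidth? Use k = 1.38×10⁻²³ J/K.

−97.9 dBm

P_n = kTB = 1.38×10⁻²³ × 330 × 3.57×10⁷ = 1.63×10⁻¹³ W
In dBm: 10 log₁₀(1.63×10⁻¹³ / 10⁻³) = −97.9 dBm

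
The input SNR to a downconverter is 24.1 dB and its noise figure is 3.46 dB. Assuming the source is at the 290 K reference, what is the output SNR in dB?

By definition F = SNR_in/SNR_out, so in dB: SNR_out = SNR_in − NF
SNR_out = 24.1 − 3.46 = 20.64 dB

20.64 dB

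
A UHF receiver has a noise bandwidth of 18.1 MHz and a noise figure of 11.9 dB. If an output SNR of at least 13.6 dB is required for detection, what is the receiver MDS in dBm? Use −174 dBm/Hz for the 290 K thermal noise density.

Sensitivity = −174 + 10 log₁₀(B) + NF + SNR_min
= −174 + 72.58 + 11.9 + 13.6
= −75.92 dBm → −75.9 dBm

−75.9 dBm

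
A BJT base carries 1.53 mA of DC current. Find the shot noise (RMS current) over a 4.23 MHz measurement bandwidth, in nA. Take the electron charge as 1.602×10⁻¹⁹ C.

I_n = √(2qI·B)
2qI·B = 2 × 1.602×10⁻¹⁹ × 1.53×10⁻³ × 4.23×10⁶ = 2.07×10⁻¹⁵ A²
I_n = √(2.07×10⁻¹⁵) = 4.55×10⁻⁸ A = 45.5 nA

45.5 nA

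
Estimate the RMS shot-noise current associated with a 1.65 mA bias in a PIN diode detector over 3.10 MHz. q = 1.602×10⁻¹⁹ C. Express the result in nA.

I_n = √(2qI·B)
2qI·B = 2 × 1.602×10⁻¹⁹ × 1.65×10⁻³ × 3.10×10⁶ = 1.64×10⁻¹⁵ A²
I_n = √(1.64×10⁻¹⁵) = 4.05×10⁻⁸ A = 40.5 nA

40.5 nA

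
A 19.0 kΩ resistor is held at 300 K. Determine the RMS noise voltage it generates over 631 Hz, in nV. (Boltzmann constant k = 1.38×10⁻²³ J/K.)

V_n = √(4kTRB)
4kTRB = 4 × 1.38×10⁻²³ × 300 × 1.90×10⁴ × 6.31×10² = 1.99×10⁻¹³ V²
V_n = √(1.99×10⁻¹³) = 4.46×10⁻⁷ V = 446 nV

446 nV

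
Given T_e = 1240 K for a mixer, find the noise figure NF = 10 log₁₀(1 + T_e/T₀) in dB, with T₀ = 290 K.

7.22 dB

F = 1 + T_e/T₀ = 1 + 1240/290 = 5.27586
NF = 10 log₁₀(5.27586) = 7.22 dB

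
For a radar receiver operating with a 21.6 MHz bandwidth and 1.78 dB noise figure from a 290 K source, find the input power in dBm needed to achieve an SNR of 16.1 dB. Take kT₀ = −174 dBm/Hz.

Sensitivity = −174 + 10 log₁₀(B) + NF + SNR_min
= −174 + 73.34 + 1.78 + 16.1
= −82.78 dBm → −82.8 dBm

−82.8 dBm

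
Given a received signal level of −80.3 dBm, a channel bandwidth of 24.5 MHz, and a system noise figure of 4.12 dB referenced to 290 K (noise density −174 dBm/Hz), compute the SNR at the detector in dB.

Noise floor: N = −174 + 10 log₁₀(B) + NF
10 log₁₀(2.45×10⁷) = 73.89 dB
N = −174 + 73.89 + 4.12 = −95.99 dBm
SNR = P_sig − N = −80.3 − (−95.99) = 15.69 dB → 15.7 dB

15.7 dB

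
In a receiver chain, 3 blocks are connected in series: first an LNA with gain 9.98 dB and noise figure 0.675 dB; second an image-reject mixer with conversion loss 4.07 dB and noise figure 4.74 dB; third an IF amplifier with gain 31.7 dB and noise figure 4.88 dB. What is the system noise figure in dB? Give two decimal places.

Convert to linear (a loss of L dB is a gain of −L dB): F_i = 10^(NF_i/10), G_i = 10^(G_i,dB/10)
  Stage 1: F_1 = 10^(0.675/10) = 1.168, G_1 = 10^(9.98/10) = 9.954
  Stage 2: F_2 = 10^(4.74/10) = 2.979, G_2 = 10^(−4.07/10) = 0.3917
  Stage 3: F_3 = 10^(4.88/10) = 3.076, G_3 = 10^(31.7/10) = 1479
Friis cascade:
  F = 1.168 + (2.979 − 1)/9.954 + (3.076 − 1)/3.899 = 1.899
NF = 10 log₁₀(1.899) = 2.79 dB

2.79 dB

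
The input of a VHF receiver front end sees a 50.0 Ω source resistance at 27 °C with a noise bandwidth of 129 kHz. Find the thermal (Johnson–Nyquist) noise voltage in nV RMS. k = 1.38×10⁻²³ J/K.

327 nV

T = 27 °C + 273.15 = 300.15 K
V_n = √(4kTRB)
4kTRB = 4 × 1.38×10⁻²³ × 300.15 × 5.00×10¹ × 1.29×10⁵ = 1.07×10⁻¹³ V²
V_n = √(1.07×10⁻¹³) = 3.27×10⁻⁷ V = 327 nV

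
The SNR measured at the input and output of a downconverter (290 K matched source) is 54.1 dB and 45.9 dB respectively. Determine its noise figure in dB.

NF (dB) = SNR_in(dB) − SNR_out(dB) when the source is at T₀
NF = 54.1 − 45.9 = 8.2 dB

8.2 dB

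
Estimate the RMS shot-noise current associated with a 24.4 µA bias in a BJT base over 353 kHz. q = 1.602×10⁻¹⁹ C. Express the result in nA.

1.66 nA

I_n = √(2qI·B)
2qI·B = 2 × 1.602×10⁻¹⁹ × 2.44×10⁻⁵ × 3.53×10⁵ = 2.76×10⁻¹⁸ A²
I_n = √(2.76×10⁻¹⁸) = 1.66×10⁻⁹ A = 1.66 nA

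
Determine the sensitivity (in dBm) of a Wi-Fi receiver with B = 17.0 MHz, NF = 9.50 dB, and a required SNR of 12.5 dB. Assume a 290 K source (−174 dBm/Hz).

−79.7 dBm

Sensitivity = −174 + 10 log₁₀(B) + NF + SNR_min
= −174 + 72.3 + 9.50 + 12.5
= −79.70 dBm → −79.7 dBm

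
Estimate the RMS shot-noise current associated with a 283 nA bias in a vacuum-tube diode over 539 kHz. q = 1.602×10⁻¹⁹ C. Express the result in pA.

221 pA

I_n = √(2qI·B)
2qI·B = 2 × 1.602×10⁻¹⁹ × 2.83×10⁻⁷ × 5.39×10⁵ = 4.89×10⁻²⁰ A²
I_n = √(4.89×10⁻²⁰) = 2.21×10⁻¹⁰ A = 221 pA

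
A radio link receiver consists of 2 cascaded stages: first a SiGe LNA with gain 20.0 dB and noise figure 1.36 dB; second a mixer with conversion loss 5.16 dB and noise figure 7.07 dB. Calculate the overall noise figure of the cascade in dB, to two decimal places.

1.49 dB

Convert to linear (a loss of L dB is a gain of −L dB): F_i = 10^(NF_i/10), G_i = 10^(G_i,dB/10)
  Stage 1: F_1 = 10^(1.36/10) = 1.368, G_1 = 10^(20.0/10) = 100.0
  Stage 2: F_2 = 10^(7.07/10) = 5.093, G_2 = 10^(−5.16/10) = 0.3048
Friis cascade:
  F = 1.368 + (5.093 − 1)/100.0 = 1.409
NF = 10 log₁₀(1.409) = 1.49 dB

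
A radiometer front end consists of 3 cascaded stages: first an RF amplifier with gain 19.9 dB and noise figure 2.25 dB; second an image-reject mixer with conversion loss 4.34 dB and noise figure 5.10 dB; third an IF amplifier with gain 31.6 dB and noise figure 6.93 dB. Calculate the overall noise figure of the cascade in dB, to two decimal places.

2.58 dB

Convert to linear (a loss of L dB is a gain of −L dB): F_i = 10^(NF_i/10), G_i = 10^(G_i,dB/10)
  Stage 1: F_1 = 10^(2.25/10) = 1.679, G_1 = 10^(19.9/10) = 97.72
  Stage 2: F_2 = 10^(5.10/10) = 3.236, G_2 = 10^(−4.34/10) = 0.3681
  Stage 3: F_3 = 10^(6.93/10) = 4.932, G_3 = 10^(31.6/10) = 1445
Friis cascade:
  F = 1.679 + (3.236 − 1)/97.72 + (4.932 − 1)/35.97 = 1.811
NF = 10 log₁₀(1.811) = 2.58 dB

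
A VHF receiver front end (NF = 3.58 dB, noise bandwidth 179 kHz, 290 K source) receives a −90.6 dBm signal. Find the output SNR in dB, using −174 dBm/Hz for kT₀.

Noise floor: N = −174 + 10 log₁₀(B) + NF
10 log₁₀(1.79×10⁵) = 52.53 dB
N = −174 + 52.53 + 3.58 = −117.89 dBm
SNR = P_sig − N = −90.6 − (−117.89) = 27.29 dB → 27.3 dB

27.3 dB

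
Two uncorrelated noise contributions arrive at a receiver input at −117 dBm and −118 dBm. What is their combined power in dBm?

−114.5 dBm

Convert to linear, add, convert back:
P₁ = 2.00×10⁻¹⁵ W, P₂ = 1.58×10⁻¹⁵ W
P_tot = 3.58×10⁻¹⁵ W → 10 log₁₀(P_tot / 10⁻³) = −114.5 dBm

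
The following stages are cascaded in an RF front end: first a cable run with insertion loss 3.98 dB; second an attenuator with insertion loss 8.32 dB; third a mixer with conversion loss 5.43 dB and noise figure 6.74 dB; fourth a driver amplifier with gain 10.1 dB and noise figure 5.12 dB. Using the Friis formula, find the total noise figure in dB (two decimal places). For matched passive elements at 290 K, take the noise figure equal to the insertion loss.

Convert to linear (a loss of L dB is a gain of −L dB): F_i = 10^(NF_i/10), G_i = 10^(G_i,dB/10)
  Stage 1: F_1 = 10^(3.98/10) = 2.500, G_1 = 10^(−3.98/10) = 0.3999
  Stage 2: F_2 = 10^(8.32/10) = 6.792, G_2 = 10^(−8.32/10) = 0.1472
  Stage 3: F_3 = 10^(6.74/10) = 4.721, G_3 = 10^(−5.43/10) = 0.2864
  Stage 4: F_4 = 10^(5.12/10) = 3.251, G_4 = 10^(10.1/10) = 10.23
Friis cascade:
  F = 2.500 + (6.792 − 1)/0.3999 + (4.721 − 1)/0.05888 + (3.251 − 1)/0.01687 = 213.6
NF = 10 log₁₀(213.6) = 23.30 dB

23.30 dB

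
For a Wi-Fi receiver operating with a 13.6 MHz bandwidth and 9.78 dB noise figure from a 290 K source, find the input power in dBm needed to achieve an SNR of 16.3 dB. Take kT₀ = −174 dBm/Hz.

Sensitivity = −174 + 10 log₁₀(B) + NF + SNR_min
= −174 + 71.34 + 9.78 + 16.3
= −76.58 dBm → −76.6 dBm

−76.6 dBm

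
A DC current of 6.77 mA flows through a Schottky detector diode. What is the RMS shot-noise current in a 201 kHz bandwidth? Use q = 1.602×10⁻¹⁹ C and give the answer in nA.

I_n = √(2qI·B)
2qI·B = 2 × 1.602×10⁻¹⁹ × 6.77×10⁻³ × 2.01×10⁵ = 4.36×10⁻¹⁶ A²
I_n = √(4.36×10⁻¹⁶) = 2.09×10⁻⁸ A = 20.9 nA

20.9 nA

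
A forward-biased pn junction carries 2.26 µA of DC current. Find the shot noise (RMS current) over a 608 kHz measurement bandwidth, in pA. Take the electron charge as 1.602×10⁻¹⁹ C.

664 pA

I_n = √(2qI·B)
2qI·B = 2 × 1.602×10⁻¹⁹ × 2.26×10⁻⁶ × 6.08×10⁵ = 4.40×10⁻¹⁹ A²
I_n = √(4.40×10⁻¹⁹) = 6.64×10⁻¹⁰ A = 664 pA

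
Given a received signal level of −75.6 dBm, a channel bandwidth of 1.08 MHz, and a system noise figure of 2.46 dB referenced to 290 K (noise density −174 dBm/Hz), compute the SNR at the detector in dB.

35.6 dB

Noise floor: N = −174 + 10 log₁₀(B) + NF
10 log₁₀(1.08×10⁶) = 60.33 dB
N = −174 + 60.33 + 2.46 = −111.21 dBm
SNR = P_sig − N = −75.6 − (−111.21) = 35.61 dB → 35.6 dB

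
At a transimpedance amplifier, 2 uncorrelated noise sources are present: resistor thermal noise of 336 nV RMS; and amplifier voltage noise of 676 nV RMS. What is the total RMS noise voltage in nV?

Uncorrelated sources add in power (mean-square): V_tot = √(ΣV_i²)
V_tot = √[(3.36×10⁻⁷)² + (6.76×10⁻⁷)²] = 7.55×10⁻⁷ V = 755 nV

755 nV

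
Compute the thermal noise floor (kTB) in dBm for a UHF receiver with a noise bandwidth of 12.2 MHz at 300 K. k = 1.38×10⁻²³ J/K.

P_n = kTB = 1.38×10⁻²³ × 300 × 1.22×10⁷ = 5.05×10⁻¹⁴ W
In dBm: 10 log₁₀(5.05×10⁻¹⁴ / 10⁻³) = −103.0 dBm

−103.0 dBm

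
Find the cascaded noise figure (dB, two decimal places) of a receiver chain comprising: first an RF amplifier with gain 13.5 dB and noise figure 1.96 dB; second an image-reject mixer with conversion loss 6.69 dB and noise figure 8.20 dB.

Convert to linear (a loss of L dB is a gain of −L dB): F_i = 10^(NF_i/10), G_i = 10^(G_i,dB/10)
  Stage 1: F_1 = 10^(1.96/10) = 1.570, G_1 = 10^(13.5/10) = 22.39
  Stage 2: F_2 = 10^(8.20/10) = 6.607, G_2 = 10^(−6.69/10) = 0.2143
Friis cascade:
  F = 1.570 + (6.607 − 1)/22.39 = 1.821
NF = 10 log₁₀(1.821) = 2.60 dB

2.60 dB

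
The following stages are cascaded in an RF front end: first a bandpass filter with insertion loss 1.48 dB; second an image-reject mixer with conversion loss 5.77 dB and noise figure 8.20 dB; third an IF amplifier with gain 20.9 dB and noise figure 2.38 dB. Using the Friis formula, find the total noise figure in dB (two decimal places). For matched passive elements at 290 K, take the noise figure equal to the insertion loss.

Convert to linear (a loss of L dB is a gain of −L dB): F_i = 10^(NF_i/10), G_i = 10^(G_i,dB/10)
  Stage 1: F_1 = 10^(1.48/10) = 1.406, G_1 = 10^(−1.48/10) = 0.7112
  Stage 2: F_2 = 10^(8.20/10) = 6.607, G_2 = 10^(−5.77/10) = 0.2649
  Stage 3: F_3 = 10^(2.38/10) = 1.730, G_3 = 10^(20.9/10) = 123.0
Friis cascade:
  F = 1.406 + (6.607 − 1)/0.7112 + (1.730 − 1)/0.1884 = 13.16
NF = 10 log₁₀(13.16) = 11.19 dB

11.19 dB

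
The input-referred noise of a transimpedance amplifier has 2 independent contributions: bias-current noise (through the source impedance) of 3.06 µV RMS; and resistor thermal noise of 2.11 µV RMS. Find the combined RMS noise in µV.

Uncorrelated sources add in power (mean-square): V_tot = √(ΣV_i²)
V_tot = √[(3.06×10⁻⁶)² + (2.11×10⁻⁶)²] = 3.72×10⁻⁶ V = 3.72 µV

3.72 µV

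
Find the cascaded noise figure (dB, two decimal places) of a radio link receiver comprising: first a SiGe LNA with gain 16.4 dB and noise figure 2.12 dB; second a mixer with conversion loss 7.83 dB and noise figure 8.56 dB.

2.48 dB

Convert to linear (a loss of L dB is a gain of −L dB): F_i = 10^(NF_i/10), G_i = 10^(G_i,dB/10)
  Stage 1: F_1 = 10^(2.12/10) = 1.629, G_1 = 10^(16.4/10) = 43.65
  Stage 2: F_2 = 10^(8.56/10) = 7.178, G_2 = 10^(−7.83/10) = 0.1648
Friis cascade:
  F = 1.629 + (7.178 − 1)/43.65 = 1.771
NF = 10 log₁₀(1.771) = 2.48 dB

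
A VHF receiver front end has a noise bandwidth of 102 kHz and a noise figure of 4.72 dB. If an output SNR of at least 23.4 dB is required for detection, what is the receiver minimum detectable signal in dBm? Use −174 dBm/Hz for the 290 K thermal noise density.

−95.8 dBm

Sensitivity = −174 + 10 log₁₀(B) + NF + SNR_min
= −174 + 50.09 + 4.72 + 23.4
= −95.79 dBm → −95.8 dBm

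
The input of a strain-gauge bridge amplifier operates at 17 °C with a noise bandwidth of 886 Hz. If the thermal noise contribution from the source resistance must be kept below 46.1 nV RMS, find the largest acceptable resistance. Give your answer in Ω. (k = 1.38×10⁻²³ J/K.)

150 Ω

T = 17 °C + 273.15 = 290.15 K
Johnson–Nyquist: V_n = √(4kTRB) ⇒ R = V_n² / (4kTB)
4kTB = 4 × 1.38×10⁻²³ × 290.15 × 8.86×10² = 1.42×10⁻¹⁷
R = (4.61×10⁻⁸)² / 1.42×10⁻¹⁷ = 1.50×10² Ω = 150 Ω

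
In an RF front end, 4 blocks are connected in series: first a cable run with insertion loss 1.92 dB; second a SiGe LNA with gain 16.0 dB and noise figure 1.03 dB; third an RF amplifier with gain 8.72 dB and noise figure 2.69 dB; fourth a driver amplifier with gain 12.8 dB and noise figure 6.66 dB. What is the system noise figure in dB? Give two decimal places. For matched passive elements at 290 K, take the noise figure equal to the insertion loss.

Convert to linear (a loss of L dB is a gain of −L dB): F_i = 10^(NF_i/10), G_i = 10^(G_i,dB/10)
  Stage 1: F_1 = 10^(1.92/10) = 1.556, G_1 = 10^(−1.92/10) = 0.6427
  Stage 2: F_2 = 10^(1.03/10) = 1.268, G_2 = 10^(16.0/10) = 39.81
  Stage 3: F_3 = 10^(2.69/10) = 1.858, G_3 = 10^(8.72/10) = 7.447
  Stage 4: F_4 = 10^(6.66/10) = 4.634, G_4 = 10^(12.8/10) = 19.05
Friis cascade:
  F = 1.556 + (1.268 − 1)/0.6427 + (1.858 − 1)/25.59 + (4.634 − 1)/190.5 = 2.025
NF = 10 log₁₀(2.025) = 3.06 dB

3.06 dB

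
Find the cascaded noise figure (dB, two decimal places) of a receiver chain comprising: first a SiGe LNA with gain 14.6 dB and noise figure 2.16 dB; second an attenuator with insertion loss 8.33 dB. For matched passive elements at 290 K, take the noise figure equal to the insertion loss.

Convert to linear (a loss of L dB is a gain of −L dB): F_i = 10^(NF_i/10), G_i = 10^(G_i,dB/10)
  Stage 1: F_1 = 10^(2.16/10) = 1.644, G_1 = 10^(14.6/10) = 28.84
  Stage 2: F_2 = 10^(8.33/10) = 6.808, G_2 = 10^(−8.33/10) = 0.1469
Friis cascade:
  F = 1.644 + (6.808 − 1)/28.84 = 1.846
NF = 10 log₁₀(1.846) = 2.66 dB

2.66 dB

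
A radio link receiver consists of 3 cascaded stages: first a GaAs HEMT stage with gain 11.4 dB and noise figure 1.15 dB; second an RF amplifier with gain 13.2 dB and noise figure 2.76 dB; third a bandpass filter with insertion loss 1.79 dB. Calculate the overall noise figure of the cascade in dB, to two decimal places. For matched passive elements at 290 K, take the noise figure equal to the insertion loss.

Convert to linear (a loss of L dB is a gain of −L dB): F_i = 10^(NF_i/10), G_i = 10^(G_i,dB/10)
  Stage 1: F_1 = 10^(1.15/10) = 1.303, G_1 = 10^(11.4/10) = 13.80
  Stage 2: F_2 = 10^(2.76/10) = 1.888, G_2 = 10^(13.2/10) = 20.89
  Stage 3: F_3 = 10^(1.79/10) = 1.510, G_3 = 10^(−1.79/10) = 0.6622
Friis cascade:
  F = 1.303 + (1.888 − 1)/13.80 + (1.510 − 1)/288.4 = 1.369
NF = 10 log₁₀(1.369) = 1.36 dB

1.36 dB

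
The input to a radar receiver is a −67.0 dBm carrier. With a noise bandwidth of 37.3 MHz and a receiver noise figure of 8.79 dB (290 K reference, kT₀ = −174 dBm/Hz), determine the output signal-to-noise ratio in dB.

22.5 dB

Noise floor: N = −174 + 10 log₁₀(B) + NF
10 log₁₀(3.73×10⁷) = 75.72 dB
N = −174 + 75.72 + 8.79 = −89.49 dBm
SNR = P_sig − N = −67.0 − (−89.49) = 22.49 dB → 22.5 dB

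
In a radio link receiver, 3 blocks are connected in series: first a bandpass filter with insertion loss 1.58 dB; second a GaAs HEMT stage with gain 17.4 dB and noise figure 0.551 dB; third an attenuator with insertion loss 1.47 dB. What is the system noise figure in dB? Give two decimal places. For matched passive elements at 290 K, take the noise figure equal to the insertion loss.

2.16 dB

Convert to linear (a loss of L dB is a gain of −L dB): F_i = 10^(NF_i/10), G_i = 10^(G_i,dB/10)
  Stage 1: F_1 = 10^(1.58/10) = 1.439, G_1 = 10^(−1.58/10) = 0.6950
  Stage 2: F_2 = 10^(0.551/10) = 1.135, G_2 = 10^(17.4/10) = 54.95
  Stage 3: F_3 = 10^(1.47/10) = 1.403, G_3 = 10^(−1.47/10) = 0.7129
Friis cascade:
  F = 1.439 + (1.135 − 1)/0.6950 + (1.403 − 1)/38.19 = 1.644
NF = 10 log₁₀(1.644) = 2.16 dB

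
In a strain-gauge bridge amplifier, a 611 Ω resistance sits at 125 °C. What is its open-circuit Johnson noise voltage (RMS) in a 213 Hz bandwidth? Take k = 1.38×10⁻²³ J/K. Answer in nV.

53.5 nV

T = 125 °C + 273.15 = 398.15 K
V_n = √(4kTRB)
4kTRB = 4 × 1.38×10⁻²³ × 398.15 × 6.11×10² × 2.13×10² = 2.86×10⁻¹⁵ V²
V_n = √(2.86×10⁻¹⁵) = 5.35×10⁻⁸ V = 53.5 nV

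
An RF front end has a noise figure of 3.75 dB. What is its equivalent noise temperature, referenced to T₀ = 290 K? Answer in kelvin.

F = 10^(3.75/10) = 2.37137
T_e = (F − 1)·T₀ = (2.37137 − 1) × 290 = 398 K

398 K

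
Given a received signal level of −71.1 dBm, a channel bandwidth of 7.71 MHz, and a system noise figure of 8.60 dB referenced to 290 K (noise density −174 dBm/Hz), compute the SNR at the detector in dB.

Noise floor: N = −174 + 10 log₁₀(B) + NF
10 log₁₀(7.71×10⁶) = 68.87 dB
N = −174 + 68.87 + 8.60 = −96.53 dBm
SNR = P_sig − N = −71.1 − (−96.53) = 25.43 dB → 25.4 dB

25.4 dB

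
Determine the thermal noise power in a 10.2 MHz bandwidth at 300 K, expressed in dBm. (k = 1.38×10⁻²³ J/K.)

−103.7 dBm

P_n = kTB = 1.38×10⁻²³ × 300 × 1.02×10⁷ = 4.22×10⁻¹⁴ W
In dBm: 10 log₁₀(4.22×10⁻¹⁴ / 10⁻³) = −103.7 dBm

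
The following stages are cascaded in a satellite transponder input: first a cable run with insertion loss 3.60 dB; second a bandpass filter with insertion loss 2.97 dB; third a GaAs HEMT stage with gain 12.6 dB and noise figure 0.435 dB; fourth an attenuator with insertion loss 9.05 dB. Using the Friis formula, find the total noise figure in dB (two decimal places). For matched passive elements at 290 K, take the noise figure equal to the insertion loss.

8.31 dB

Convert to linear (a loss of L dB is a gain of −L dB): F_i = 10^(NF_i/10), G_i = 10^(G_i,dB/10)
  Stage 1: F_1 = 10^(3.60/10) = 2.291, G_1 = 10^(−3.60/10) = 0.4365
  Stage 2: F_2 = 10^(2.97/10) = 1.982, G_2 = 10^(−2.97/10) = 0.5047
  Stage 3: F_3 = 10^(0.435/10) = 1.105, G_3 = 10^(12.6/10) = 18.20
  Stage 4: F_4 = 10^(9.05/10) = 8.035, G_4 = 10^(−9.05/10) = 0.1245
Friis cascade:
  F = 2.291 + (1.982 − 1)/0.4365 + (1.105 − 1)/0.2203 + (8.035 − 1)/4.009 = 6.773
NF = 10 log₁₀(6.773) = 8.31 dB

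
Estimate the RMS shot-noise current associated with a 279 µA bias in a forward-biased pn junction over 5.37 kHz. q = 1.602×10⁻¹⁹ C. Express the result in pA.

I_n = √(2qI·B)
2qI·B = 2 × 1.602×10⁻¹⁹ × 2.79×10⁻⁴ × 5.37×10³ = 4.80×10⁻¹⁹ A²
I_n = √(4.80×10⁻¹⁹) = 6.93×10⁻¹⁰ A = 693 pA

693 pA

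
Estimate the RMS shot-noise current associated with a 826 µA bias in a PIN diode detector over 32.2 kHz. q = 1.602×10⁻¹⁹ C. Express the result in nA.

I_n = √(2qI·B)
2qI·B = 2 × 1.602×10⁻¹⁹ × 8.26×10⁻⁴ × 3.22×10⁴ = 8.52×10⁻¹⁸ A²
I_n = √(8.52×10⁻¹⁸) = 2.92×10⁻⁹ A = 2.92 nA

2.92 nA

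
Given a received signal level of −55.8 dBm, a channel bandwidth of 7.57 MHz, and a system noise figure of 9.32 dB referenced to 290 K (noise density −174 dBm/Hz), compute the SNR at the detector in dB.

40.1 dB

Noise floor: N = −174 + 10 log₁₀(B) + NF
10 log₁₀(7.57×10⁶) = 68.79 dB
N = −174 + 68.79 + 9.32 = −95.89 dBm
SNR = P_sig − N = −55.8 − (−95.89) = 40.09 dB → 40.1 dB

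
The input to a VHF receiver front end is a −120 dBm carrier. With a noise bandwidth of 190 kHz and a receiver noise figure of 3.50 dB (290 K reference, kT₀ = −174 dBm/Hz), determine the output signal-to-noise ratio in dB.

−2.3 dB

Noise floor: N = −174 + 10 log₁₀(B) + NF
10 log₁₀(1.90×10⁵) = 52.79 dB
N = −174 + 52.79 + 3.50 = −117.71 dBm
SNR = P_sig − N = −120 − (−117.71) = −2.29 dB → −2.3 dB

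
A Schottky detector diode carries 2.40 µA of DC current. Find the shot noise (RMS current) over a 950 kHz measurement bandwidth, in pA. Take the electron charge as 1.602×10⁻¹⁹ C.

855 pA

I_n = √(2qI·B)
2qI·B = 2 × 1.602×10⁻¹⁹ × 2.40×10⁻⁶ × 9.50×10⁵ = 7.31×10⁻¹⁹ A²
I_n = √(7.31×10⁻¹⁹) = 8.55×10⁻¹⁰ A = 855 pA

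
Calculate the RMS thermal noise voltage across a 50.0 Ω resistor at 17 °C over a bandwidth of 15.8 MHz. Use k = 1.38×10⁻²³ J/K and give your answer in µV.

T = 17 °C + 273.15 = 290.15 K
V_n = √(4kTRB)
4kTRB = 4 × 1.38×10⁻²³ × 290.15 × 5.00×10¹ × 1.58×10⁷ = 1.27×10⁻¹¹ V²
V_n = √(1.27×10⁻¹¹) = 3.56×10⁻⁶ V = 3.56 µV

3.56 µV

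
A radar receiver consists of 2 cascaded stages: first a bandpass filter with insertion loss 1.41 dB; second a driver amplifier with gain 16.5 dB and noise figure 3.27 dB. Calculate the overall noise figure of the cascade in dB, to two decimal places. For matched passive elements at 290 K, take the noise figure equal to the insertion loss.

Convert to linear (a loss of L dB is a gain of −L dB): F_i = 10^(NF_i/10), G_i = 10^(G_i,dB/10)
  Stage 1: F_1 = 10^(1.41/10) = 1.384, G_1 = 10^(−1.41/10) = 0.7228
  Stage 2: F_2 = 10^(3.27/10) = 2.123, G_2 = 10^(16.5/10) = 44.67
Friis cascade:
  F = 1.384 + (2.123 − 1)/0.7228 = 2.938
NF = 10 log₁₀(2.938) = 4.68 dB

4.68 dB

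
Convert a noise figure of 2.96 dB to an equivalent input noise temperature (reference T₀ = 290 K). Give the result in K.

F = 10^(2.96/10) = 1.97697
T_e = (F − 1)·T₀ = (1.97697 − 1) × 290 = 283 K

283 K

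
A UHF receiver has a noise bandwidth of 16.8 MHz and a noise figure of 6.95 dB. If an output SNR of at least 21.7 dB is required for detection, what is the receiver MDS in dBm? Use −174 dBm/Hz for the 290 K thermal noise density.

Sensitivity = −174 + 10 log₁₀(B) + NF + SNR_min
= −174 + 72.25 + 6.95 + 21.7
= −73.10 dBm → −73.1 dBm

−73.1 dBm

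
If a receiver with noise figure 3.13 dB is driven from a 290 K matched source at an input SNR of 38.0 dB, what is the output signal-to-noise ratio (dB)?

34.87 dB

By definition F = SNR_in/SNR_out, so in dB: SNR_out = SNR_in − NF
SNR_out = 38.0 − 3.13 = 34.87 dB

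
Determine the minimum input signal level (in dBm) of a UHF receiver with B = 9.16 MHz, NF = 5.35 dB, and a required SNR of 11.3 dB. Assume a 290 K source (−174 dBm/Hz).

Sensitivity = −174 + 10 log₁₀(B) + NF + SNR_min
= −174 + 69.62 + 5.35 + 11.3
= −87.73 dBm → −87.7 dBm

−87.7 dBm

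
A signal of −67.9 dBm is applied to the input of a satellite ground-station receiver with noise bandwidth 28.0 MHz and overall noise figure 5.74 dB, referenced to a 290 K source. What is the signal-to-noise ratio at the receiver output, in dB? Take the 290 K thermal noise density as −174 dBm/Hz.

Noise floor: N = −174 + 10 log₁₀(B) + NF
10 log₁₀(2.80×10⁷) = 74.47 dB
N = −174 + 74.47 + 5.74 = −93.79 dBm
SNR = P_sig − N = −67.9 − (−93.79) = 25.89 dB → 25.9 dB

25.9 dB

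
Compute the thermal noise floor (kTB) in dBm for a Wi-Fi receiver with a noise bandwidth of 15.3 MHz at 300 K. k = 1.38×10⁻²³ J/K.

−102.0 dBm

P_n = kTB = 1.38×10⁻²³ × 300 × 1.53×10⁷ = 6.33×10⁻¹⁴ W
In dBm: 10 log₁₀(6.33×10⁻¹⁴ / 10⁻³) = −102.0 dBm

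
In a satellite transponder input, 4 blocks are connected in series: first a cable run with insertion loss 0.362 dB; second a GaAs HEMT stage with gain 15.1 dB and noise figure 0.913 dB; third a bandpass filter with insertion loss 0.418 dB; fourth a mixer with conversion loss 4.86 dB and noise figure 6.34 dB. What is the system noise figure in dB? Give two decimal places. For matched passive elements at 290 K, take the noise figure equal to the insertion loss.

1.66 dB

Convert to linear (a loss of L dB is a gain of −L dB): F_i = 10^(NF_i/10), G_i = 10^(G_i,dB/10)
  Stage 1: F_1 = 10^(0.362/10) = 1.087, G_1 = 10^(−0.362/10) = 0.9200
  Stage 2: F_2 = 10^(0.913/10) = 1.234, G_2 = 10^(15.1/10) = 32.36
  Stage 3: F_3 = 10^(0.418/10) = 1.101, G_3 = 10^(−0.418/10) = 0.9082
  Stage 4: F_4 = 10^(6.34/10) = 4.305, G_4 = 10^(−4.86/10) = 0.3266
Friis cascade:
  F = 1.087 + (1.234 − 1)/0.9200 + (1.101 − 1)/29.77 + (4.305 − 1)/27.04 = 1.467
NF = 10 log₁₀(1.467) = 1.66 dB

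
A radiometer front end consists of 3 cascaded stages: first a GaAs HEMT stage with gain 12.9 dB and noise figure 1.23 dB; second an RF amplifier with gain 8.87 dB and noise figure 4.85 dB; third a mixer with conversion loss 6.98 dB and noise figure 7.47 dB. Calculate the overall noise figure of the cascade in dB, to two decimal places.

Convert to linear (a loss of L dB is a gain of −L dB): F_i = 10^(NF_i/10), G_i = 10^(G_i,dB/10)
  Stage 1: F_1 = 10^(1.23/10) = 1.327, G_1 = 10^(12.9/10) = 19.50
  Stage 2: F_2 = 10^(4.85/10) = 3.055, G_2 = 10^(8.87/10) = 7.709
  Stage 3: F_3 = 10^(7.47/10) = 5.585, G_3 = 10^(−6.98/10) = 0.2004
Friis cascade:
  F = 1.327 + (3.055 − 1)/19.50 + (5.585 − 1)/150.3 = 1.463
NF = 10 log₁₀(1.463) = 1.65 dB

1.65 dB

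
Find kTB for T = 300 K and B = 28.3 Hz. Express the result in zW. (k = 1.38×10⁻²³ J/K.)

117 zW

P_n = kTB = 1.38×10⁻²³ × 300 × 2.83×10¹ = 1.17×10⁻¹⁹ W = 117 zW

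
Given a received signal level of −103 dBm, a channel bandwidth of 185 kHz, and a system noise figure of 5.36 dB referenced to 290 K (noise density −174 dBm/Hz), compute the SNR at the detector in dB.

13.0 dB

Noise floor: N = −174 + 10 log₁₀(B) + NF
10 log₁₀(1.85×10⁵) = 52.67 dB
N = −174 + 52.67 + 5.36 = −115.97 dBm
SNR = P_sig − N = −103 − (−115.97) = 12.97 dB → 13.0 dB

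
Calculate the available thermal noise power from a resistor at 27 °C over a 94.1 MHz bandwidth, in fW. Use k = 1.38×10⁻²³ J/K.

390 fW

T = 27 °C + 273.15 = 300.15 K
P_n = kTB = 1.38×10⁻²³ × 300.15 × 9.41×10⁷ = 3.90×10⁻¹³ W = 390 fW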